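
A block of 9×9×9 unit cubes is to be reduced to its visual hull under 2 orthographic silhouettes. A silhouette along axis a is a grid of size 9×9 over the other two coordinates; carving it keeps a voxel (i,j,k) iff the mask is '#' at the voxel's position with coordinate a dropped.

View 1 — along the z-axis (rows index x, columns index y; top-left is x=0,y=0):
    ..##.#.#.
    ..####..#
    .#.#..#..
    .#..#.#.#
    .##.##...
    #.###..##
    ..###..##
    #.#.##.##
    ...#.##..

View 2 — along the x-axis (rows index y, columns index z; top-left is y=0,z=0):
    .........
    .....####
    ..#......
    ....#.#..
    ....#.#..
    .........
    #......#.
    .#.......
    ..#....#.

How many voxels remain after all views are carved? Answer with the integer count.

before carving: 729 voxels (9×9×9)
[1] z-view keeps 40 columns → grid now 360
[2] x-view keeps 14 columns → grid now 62

voxel count = 62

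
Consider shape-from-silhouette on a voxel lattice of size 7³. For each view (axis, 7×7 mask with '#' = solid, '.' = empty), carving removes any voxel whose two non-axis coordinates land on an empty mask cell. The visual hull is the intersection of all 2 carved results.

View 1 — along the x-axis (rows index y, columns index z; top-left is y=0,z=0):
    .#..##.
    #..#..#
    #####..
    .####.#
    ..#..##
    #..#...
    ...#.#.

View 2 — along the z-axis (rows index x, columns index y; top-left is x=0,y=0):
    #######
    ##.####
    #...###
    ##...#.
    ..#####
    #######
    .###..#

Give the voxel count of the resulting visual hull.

|visual hull| = 114

start: 7×7×7 = 343 voxels
V1 x: intersect with YZ mask (23 set) -- 161 left
V2 z: intersect with XY mask (36 set) -- 114 left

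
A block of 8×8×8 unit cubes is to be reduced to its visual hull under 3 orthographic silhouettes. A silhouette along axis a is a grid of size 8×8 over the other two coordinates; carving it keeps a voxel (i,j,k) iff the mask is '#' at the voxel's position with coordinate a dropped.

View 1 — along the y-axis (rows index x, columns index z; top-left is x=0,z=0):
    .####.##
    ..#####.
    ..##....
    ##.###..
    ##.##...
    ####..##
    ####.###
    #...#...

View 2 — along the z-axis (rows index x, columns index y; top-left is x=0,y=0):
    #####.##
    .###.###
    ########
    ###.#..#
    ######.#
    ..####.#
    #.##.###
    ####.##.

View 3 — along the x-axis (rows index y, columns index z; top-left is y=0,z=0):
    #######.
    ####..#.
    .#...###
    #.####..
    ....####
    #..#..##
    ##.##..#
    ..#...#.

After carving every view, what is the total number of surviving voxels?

full grid |V| = 512
V1 y: intersect with XZ mask (37 set) -- 296 left
V2 z: intersect with XY mask (50 set) -- 225 left
V3 x: intersect with YZ mask (36 set) -- 120 left

|visual hull| = 120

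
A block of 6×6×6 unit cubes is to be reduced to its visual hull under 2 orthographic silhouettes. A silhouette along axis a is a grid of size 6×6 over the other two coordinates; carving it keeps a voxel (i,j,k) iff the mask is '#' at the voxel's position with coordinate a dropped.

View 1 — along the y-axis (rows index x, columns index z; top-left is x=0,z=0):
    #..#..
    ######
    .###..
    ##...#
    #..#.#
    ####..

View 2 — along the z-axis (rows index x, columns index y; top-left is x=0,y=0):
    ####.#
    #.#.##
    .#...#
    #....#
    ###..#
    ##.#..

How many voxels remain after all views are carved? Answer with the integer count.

initial block: 6^3 = 216
carve view 1 (along y, XZ-mask fill 21/36): 126 voxels remain
carve view 2 (along z, XY-mask fill 20/36): 70 voxels remain

remaining voxels: 70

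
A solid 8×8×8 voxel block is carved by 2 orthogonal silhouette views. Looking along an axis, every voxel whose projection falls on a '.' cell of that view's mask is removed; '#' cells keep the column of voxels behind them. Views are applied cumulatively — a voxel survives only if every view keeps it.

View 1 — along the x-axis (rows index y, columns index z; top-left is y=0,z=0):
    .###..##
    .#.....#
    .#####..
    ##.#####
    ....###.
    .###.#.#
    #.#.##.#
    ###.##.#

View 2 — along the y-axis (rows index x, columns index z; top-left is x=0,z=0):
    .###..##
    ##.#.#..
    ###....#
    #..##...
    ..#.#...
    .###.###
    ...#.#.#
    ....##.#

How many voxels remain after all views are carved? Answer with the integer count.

148 voxels

before carving: 512 voxels (8×8×8)
after view 1 [x-axis, 38 of 64 cells solid] → remaining = 304
after view 2 [y-axis, 30 of 64 cells solid] → remaining = 148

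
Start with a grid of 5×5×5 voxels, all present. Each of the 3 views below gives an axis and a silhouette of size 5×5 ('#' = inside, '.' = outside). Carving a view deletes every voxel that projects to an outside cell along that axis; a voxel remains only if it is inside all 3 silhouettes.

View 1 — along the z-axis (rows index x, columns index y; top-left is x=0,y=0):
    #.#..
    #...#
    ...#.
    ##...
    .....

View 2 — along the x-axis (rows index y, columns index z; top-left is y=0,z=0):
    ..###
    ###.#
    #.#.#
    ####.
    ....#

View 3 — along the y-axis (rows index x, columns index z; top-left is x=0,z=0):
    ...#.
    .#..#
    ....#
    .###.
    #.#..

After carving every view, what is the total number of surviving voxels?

voxel count = 7

start: 5×5×5 = 125 voxels
step 1: project along z, AND mask (7/25) → |grid| = 35
step 2: project along x, AND mask (15/25) → |grid| = 21
step 3: project along y, AND mask (9/25) → |grid| = 7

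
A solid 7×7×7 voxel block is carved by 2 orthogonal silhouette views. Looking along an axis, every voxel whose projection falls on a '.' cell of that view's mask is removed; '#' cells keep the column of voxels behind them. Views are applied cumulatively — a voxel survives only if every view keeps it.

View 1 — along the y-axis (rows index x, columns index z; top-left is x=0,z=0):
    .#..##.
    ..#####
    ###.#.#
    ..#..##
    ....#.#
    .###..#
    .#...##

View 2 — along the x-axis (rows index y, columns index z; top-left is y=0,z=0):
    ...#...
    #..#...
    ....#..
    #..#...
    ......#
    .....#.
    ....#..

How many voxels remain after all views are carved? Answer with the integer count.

voxel count = 26

initial block: 7^3 = 343
carve view 1 (along y, XZ-mask fill 25/49): 175 voxels remain
carve view 2 (along x, YZ-mask fill 9/49): 26 voxels remain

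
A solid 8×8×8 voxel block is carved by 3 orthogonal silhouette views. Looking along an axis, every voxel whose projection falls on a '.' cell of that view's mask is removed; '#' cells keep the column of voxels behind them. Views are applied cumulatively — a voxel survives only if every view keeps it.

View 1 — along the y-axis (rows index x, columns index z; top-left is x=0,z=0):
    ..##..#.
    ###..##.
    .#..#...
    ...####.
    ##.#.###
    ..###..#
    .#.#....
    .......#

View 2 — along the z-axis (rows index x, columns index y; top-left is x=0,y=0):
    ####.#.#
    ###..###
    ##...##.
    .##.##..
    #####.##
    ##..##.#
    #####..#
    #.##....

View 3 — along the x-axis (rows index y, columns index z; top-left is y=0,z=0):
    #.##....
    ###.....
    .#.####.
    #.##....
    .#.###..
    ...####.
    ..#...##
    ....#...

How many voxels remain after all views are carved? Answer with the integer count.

voxel count = 64

initial block: 8^3 = 512
[1] y-view keeps 27 columns → grid now 216
[2] z-view keeps 41 columns → grid now 149
[3] x-view keeps 26 columns → grid now 64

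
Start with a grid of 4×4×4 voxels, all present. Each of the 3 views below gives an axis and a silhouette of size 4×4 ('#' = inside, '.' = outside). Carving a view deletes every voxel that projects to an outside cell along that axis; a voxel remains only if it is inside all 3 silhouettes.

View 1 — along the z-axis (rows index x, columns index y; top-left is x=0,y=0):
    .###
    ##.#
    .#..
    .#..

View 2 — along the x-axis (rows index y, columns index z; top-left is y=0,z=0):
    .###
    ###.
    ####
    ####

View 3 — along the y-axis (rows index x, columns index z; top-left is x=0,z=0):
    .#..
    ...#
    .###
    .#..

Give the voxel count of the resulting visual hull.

start: 4×4×4 = 64 voxels
carve view 1 (along z, XY-mask fill 8/16): 32 voxels remain
carve view 2 (along x, YZ-mask fill 14/16): 27 voxels remain
carve view 3 (along y, XZ-mask fill 6/16): 8 voxels remain

8 voxels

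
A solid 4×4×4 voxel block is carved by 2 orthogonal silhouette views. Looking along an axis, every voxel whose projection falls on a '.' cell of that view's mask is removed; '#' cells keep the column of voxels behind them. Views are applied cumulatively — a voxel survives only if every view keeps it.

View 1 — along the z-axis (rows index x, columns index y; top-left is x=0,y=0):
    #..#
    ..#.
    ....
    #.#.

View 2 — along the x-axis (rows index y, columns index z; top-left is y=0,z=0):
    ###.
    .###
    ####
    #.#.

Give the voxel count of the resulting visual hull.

before carving: 64 voxels (4×4×4)
step 1: project along z, AND mask (5/16) → |grid| = 20
step 2: project along x, AND mask (12/16) → |grid| = 16

remaining voxels: 16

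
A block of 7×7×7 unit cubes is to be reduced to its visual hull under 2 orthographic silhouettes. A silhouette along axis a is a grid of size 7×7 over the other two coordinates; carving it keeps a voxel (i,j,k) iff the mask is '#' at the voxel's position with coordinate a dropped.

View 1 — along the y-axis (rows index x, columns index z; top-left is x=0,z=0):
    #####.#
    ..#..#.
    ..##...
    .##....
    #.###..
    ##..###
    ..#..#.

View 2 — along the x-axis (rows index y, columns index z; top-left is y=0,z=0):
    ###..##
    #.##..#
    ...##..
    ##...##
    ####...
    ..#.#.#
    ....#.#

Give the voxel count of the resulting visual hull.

start: 7×7×7 = 343 voxels
step 1: project along y, AND mask (23/49) → |grid| = 161
step 2: project along x, AND mask (24/49) → |grid| = 79

remaining voxels: 79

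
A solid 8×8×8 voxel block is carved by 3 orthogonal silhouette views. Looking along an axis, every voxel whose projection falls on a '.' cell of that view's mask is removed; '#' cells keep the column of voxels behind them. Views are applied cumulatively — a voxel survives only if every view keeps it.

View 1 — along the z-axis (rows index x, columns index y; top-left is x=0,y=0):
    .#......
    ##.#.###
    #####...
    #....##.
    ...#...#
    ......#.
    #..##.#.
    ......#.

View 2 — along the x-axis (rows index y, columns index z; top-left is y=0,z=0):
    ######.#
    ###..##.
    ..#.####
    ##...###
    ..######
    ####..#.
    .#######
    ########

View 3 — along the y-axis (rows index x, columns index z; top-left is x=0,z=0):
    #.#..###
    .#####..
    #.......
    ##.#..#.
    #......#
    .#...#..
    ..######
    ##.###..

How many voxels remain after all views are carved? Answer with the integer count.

full grid |V| = 512
V1 z: intersect with XY mask (23 set) -- 184 left
V2 x: intersect with YZ mask (48 set) -- 141 left
V3 y: intersect with XZ mask (30 set) -- 70 left

70 voxels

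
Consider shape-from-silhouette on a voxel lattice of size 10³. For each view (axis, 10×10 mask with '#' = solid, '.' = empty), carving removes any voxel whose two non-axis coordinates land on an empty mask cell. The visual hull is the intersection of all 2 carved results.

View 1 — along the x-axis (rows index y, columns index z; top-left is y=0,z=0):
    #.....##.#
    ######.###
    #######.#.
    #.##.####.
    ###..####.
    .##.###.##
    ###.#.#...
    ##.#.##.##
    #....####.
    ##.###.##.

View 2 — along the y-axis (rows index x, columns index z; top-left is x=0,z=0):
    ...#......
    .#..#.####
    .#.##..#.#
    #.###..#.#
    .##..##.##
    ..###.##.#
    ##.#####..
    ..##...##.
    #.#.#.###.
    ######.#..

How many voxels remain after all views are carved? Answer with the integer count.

remaining voxels: 341

before carving: 1000 voxels (10×10×10)
  1. axis=0 (YZ plane), |mask|=66  ⇒  voxels=660
  2. axis=1 (XZ plane), |mask|=54  ⇒  voxels=341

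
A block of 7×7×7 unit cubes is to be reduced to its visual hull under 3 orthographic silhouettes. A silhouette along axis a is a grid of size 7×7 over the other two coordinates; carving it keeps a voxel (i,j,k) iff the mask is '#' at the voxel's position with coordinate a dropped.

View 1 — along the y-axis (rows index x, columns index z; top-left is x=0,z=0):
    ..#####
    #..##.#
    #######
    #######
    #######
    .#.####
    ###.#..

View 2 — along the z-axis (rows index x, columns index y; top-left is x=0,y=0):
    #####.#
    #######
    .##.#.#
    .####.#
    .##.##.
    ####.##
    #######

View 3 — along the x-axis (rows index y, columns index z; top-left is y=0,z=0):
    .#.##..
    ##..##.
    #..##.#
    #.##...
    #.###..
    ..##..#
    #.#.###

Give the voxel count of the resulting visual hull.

full grid |V| = 343
step 1: project along y, AND mask (39/49) → |grid| = 273
step 2: project along z, AND mask (39/49) → |grid| = 207
step 3: project along x, AND mask (26/49) → |grid| = 117

|visual hull| = 117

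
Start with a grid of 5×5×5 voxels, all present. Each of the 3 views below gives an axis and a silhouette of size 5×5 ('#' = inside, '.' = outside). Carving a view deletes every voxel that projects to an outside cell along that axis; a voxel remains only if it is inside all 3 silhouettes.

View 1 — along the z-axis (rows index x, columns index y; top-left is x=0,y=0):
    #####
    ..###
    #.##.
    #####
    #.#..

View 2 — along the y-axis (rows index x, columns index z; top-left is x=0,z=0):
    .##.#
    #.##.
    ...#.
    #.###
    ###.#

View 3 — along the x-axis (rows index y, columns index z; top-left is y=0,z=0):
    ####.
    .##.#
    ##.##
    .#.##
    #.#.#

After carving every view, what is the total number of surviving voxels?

before carving: 125 voxels (5×5×5)
step 1: project along z, AND mask (18/25) → |grid| = 90
step 2: project along y, AND mask (15/25) → |grid| = 55
step 3: project along x, AND mask (17/25) → |grid| = 38

remaining voxels: 38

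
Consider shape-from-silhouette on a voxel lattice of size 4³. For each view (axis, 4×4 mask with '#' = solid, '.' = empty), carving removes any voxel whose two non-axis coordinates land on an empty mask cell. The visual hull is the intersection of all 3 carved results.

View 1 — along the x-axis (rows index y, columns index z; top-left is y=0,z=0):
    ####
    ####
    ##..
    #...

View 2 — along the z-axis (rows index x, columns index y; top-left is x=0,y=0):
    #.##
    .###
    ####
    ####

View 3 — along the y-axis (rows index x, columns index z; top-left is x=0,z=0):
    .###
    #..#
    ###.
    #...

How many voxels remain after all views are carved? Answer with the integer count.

remaining voxels: 21

start: 4×4×4 = 64 voxels
[1] x-view keeps 11 columns → grid now 44
[2] z-view keeps 14 columns → grid now 36
[3] y-view keeps 9 columns → grid now 21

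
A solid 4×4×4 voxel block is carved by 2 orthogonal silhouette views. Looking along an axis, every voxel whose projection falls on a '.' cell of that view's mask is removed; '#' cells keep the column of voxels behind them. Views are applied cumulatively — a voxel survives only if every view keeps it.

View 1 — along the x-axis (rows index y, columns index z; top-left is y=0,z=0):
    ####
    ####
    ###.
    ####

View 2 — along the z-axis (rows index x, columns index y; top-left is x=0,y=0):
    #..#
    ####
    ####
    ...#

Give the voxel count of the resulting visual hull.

start: 4×4×4 = 64 voxels
[1] x-view keeps 15 columns → grid now 60
[2] z-view keeps 11 columns → grid now 42

|visual hull| = 42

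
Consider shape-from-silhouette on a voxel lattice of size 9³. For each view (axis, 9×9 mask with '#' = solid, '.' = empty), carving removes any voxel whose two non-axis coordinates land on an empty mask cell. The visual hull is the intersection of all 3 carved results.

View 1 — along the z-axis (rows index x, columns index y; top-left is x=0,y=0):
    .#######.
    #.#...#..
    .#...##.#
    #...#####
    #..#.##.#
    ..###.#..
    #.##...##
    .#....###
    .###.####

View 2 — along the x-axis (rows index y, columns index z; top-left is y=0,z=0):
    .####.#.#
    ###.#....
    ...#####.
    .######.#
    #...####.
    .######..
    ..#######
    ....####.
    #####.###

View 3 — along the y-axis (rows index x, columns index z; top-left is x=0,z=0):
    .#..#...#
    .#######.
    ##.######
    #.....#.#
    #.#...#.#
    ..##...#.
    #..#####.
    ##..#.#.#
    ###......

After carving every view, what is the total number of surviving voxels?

before carving: 729 voxels (9×9×9)
  1. axis=2 (XY plane), |mask|=45  ⇒  voxels=405
  2. axis=0 (YZ plane), |mask|=52  ⇒  voxels=269
  3. axis=1 (XZ plane), |mask|=42  ⇒  voxels=128

voxel count = 128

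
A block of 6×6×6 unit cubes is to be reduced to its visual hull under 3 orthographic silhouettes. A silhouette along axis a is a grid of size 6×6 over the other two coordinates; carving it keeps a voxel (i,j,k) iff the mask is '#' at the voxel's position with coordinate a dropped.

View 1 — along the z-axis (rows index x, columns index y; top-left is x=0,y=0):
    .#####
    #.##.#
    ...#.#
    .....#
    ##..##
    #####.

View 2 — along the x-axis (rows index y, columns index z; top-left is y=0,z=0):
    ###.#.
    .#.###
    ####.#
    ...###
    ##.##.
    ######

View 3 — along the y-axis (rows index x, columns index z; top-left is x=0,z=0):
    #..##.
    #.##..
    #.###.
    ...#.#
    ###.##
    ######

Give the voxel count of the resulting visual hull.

start: 6×6×6 = 216 voxels
[1] z-view keeps 21 columns → grid now 126
[2] x-view keeps 26 columns → grid now 93
[3] y-view keeps 23 columns → grid now 64

64 voxels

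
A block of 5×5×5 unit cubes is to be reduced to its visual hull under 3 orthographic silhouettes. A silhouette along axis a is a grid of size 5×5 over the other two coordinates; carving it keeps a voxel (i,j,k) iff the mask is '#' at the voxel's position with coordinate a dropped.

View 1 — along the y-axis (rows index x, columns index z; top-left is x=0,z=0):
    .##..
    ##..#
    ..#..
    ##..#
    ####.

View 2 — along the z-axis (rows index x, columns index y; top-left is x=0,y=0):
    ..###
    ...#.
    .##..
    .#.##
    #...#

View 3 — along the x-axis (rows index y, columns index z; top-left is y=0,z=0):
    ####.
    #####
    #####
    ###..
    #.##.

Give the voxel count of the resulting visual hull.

|visual hull| = 22

start: 5×5×5 = 125 voxels
[1] y-view keeps 13 columns → grid now 65
[2] z-view keeps 11 columns → grid now 28
[3] x-view keeps 20 columns → grid now 22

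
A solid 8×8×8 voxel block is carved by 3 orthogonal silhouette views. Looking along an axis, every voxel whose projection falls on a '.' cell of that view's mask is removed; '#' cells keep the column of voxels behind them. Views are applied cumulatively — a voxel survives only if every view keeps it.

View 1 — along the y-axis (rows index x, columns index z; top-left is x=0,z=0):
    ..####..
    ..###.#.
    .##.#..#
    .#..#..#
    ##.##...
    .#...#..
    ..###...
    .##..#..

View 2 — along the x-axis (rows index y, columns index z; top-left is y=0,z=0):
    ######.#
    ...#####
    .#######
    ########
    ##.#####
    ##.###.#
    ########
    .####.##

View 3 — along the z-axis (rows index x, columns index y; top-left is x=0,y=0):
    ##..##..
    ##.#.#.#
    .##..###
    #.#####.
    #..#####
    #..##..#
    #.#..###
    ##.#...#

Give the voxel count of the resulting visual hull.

voxel count = 117

start: 8×8×8 = 512 voxels
[1] y-view keeps 27 columns → grid now 216
[2] x-view keeps 54 columns → grid now 188
[3] z-view keeps 39 columns → grid now 117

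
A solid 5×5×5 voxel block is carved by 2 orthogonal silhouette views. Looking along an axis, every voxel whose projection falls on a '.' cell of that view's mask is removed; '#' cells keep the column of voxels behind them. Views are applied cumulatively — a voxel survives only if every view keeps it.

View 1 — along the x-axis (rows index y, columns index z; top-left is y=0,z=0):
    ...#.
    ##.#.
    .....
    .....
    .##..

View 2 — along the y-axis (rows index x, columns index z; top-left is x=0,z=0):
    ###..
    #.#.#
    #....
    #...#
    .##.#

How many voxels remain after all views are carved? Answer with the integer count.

11 voxels

before carving: 125 voxels (5×5×5)
after view 1 [x-axis, 6 of 25 cells solid] → remaining = 30
after view 2 [y-axis, 12 of 25 cells solid] → remaining = 11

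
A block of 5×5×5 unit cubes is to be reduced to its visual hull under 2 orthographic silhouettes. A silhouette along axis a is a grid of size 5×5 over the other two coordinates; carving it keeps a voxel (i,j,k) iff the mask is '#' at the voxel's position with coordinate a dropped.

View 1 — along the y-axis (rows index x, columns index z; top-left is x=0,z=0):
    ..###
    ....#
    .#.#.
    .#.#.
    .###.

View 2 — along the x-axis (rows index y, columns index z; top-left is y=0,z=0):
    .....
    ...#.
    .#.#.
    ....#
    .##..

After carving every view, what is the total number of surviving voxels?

start: 5×5×5 = 125 voxels
V1 y: intersect with XZ mask (11 set) -- 55 left
V2 x: intersect with YZ mask (6 set) -- 18 left

|visual hull| = 18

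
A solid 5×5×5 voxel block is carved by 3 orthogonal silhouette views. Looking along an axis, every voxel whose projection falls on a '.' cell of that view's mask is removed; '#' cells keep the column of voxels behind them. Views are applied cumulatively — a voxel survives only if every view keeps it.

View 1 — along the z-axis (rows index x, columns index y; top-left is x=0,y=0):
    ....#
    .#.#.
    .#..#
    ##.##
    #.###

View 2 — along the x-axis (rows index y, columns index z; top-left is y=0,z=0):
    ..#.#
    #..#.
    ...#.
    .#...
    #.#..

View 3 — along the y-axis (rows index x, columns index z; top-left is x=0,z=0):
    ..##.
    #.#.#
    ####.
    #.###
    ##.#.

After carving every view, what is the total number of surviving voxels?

|visual hull| = 15

before carving: 125 voxels (5×5×5)
after view 1 [z-axis, 13 of 25 cells solid] → remaining = 65
after view 2 [x-axis, 8 of 25 cells solid] → remaining = 22
after view 3 [y-axis, 16 of 25 cells solid] → remaining = 15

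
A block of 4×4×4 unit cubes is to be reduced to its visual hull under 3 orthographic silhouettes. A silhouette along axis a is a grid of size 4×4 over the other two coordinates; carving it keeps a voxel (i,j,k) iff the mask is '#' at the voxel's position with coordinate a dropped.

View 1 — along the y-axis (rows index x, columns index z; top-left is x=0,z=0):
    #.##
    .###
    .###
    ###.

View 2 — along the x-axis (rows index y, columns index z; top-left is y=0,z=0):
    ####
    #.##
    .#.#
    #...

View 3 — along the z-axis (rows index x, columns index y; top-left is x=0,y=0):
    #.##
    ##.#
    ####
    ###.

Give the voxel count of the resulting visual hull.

23 voxels

before carving: 64 voxels (4×4×4)
V1 y: intersect with XZ mask (12 set) -- 48 left
V2 x: intersect with YZ mask (10 set) -- 29 left
V3 z: intersect with XY mask (13 set) -- 23 left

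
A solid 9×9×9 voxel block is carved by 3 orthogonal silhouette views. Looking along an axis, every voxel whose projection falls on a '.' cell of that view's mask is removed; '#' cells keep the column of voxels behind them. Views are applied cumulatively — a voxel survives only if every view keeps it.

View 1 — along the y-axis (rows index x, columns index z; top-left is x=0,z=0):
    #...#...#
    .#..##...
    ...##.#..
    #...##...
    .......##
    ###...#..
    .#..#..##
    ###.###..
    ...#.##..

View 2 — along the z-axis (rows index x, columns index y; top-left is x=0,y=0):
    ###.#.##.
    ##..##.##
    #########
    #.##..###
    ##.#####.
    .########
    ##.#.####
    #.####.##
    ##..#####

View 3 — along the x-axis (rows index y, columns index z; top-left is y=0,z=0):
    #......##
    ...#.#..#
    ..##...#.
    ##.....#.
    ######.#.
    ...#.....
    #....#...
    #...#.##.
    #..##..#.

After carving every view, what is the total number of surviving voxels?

voxel count = 78

start: 9×9×9 = 729 voxels
step 1: project along y, AND mask (31/81) → |grid| = 279
step 2: project along z, AND mask (63/81) → |grid| = 218
step 3: project along x, AND mask (30/81) → |grid| = 78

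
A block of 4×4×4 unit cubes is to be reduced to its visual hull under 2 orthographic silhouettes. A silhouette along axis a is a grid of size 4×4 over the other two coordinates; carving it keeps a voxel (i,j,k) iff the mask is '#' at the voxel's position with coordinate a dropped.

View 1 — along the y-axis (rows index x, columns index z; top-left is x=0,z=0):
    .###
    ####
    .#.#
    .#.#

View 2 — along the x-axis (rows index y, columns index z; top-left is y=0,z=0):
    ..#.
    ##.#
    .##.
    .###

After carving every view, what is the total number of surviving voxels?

start: 4×4×4 = 64 voxels
  1. axis=1 (XZ plane), |mask|=11  ⇒  voxels=44
  2. axis=0 (YZ plane), |mask|=9  ⇒  voxels=27

remaining voxels: 27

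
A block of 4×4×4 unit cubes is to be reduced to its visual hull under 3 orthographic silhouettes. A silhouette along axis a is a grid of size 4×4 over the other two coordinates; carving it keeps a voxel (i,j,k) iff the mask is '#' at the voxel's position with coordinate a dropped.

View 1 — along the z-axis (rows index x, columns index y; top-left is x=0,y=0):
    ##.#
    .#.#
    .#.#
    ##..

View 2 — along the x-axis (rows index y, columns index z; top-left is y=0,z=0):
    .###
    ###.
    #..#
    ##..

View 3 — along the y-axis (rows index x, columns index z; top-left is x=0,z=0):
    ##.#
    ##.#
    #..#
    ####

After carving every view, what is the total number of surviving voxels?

start: 4×4×4 = 64 voxels
carve view 1 (along z, XY-mask fill 9/16): 36 voxels remain
carve view 2 (along x, YZ-mask fill 10/16): 24 voxels remain
carve view 3 (along y, XZ-mask fill 12/16): 18 voxels remain

18 voxels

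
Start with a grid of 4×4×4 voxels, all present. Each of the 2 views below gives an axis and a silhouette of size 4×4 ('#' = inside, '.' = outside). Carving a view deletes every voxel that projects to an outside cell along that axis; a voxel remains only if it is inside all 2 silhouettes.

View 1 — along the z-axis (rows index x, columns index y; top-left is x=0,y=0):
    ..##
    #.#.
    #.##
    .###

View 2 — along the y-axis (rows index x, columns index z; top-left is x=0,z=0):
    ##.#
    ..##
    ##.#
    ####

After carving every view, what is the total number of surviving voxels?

start: 4×4×4 = 64 voxels
V1 z: intersect with XY mask (10 set) -- 40 left
V2 y: intersect with XZ mask (12 set) -- 31 left

31 voxels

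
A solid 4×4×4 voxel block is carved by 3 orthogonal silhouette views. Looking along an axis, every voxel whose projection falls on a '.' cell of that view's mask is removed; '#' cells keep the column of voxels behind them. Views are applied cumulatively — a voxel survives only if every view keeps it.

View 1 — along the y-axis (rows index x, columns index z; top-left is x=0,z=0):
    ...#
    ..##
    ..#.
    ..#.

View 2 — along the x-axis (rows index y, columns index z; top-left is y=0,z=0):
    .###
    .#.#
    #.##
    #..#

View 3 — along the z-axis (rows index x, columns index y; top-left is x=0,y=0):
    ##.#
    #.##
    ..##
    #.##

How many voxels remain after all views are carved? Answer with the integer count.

before carving: 64 voxels (4×4×4)
carve view 1 (along y, XZ-mask fill 5/16): 20 voxels remain
carve view 2 (along x, YZ-mask fill 10/16): 14 voxels remain
carve view 3 (along z, XY-mask fill 11/16): 11 voxels remain

11 voxels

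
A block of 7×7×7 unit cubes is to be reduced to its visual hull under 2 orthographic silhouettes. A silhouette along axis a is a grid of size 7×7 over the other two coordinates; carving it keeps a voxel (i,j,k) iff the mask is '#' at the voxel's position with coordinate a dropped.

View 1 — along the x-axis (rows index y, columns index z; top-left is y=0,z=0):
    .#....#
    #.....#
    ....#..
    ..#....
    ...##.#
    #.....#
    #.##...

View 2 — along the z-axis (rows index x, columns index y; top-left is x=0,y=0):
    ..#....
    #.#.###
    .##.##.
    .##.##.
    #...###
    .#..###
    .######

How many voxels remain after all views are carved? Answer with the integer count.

|visual hull| = 60

before carving: 343 voxels (7×7×7)
V1 x: intersect with YZ mask (14 set) -- 98 left
V2 z: intersect with XY mask (28 set) -- 60 left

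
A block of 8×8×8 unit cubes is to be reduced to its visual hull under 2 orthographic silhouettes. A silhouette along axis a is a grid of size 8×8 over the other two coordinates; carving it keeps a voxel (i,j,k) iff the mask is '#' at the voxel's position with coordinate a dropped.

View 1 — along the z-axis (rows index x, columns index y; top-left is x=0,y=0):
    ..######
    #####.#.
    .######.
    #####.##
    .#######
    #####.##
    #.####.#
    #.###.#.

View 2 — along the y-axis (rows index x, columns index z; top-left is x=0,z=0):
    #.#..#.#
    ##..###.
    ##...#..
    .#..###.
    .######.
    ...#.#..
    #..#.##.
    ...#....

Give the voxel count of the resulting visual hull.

185 voxels

full grid |V| = 512
step 1: project along z, AND mask (50/64) → |grid| = 400
step 2: project along y, AND mask (29/64) → |grid| = 185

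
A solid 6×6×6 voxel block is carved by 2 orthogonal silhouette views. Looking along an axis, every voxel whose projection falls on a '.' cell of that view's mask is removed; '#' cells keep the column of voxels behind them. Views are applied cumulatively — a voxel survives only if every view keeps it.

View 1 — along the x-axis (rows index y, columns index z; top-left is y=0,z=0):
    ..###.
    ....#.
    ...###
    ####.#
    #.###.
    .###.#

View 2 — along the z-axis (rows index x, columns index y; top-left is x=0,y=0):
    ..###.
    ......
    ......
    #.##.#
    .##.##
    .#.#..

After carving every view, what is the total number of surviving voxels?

|visual hull| = 45

start: 6×6×6 = 216 voxels
carve view 1 (along x, YZ-mask fill 20/36): 120 voxels remain
carve view 2 (along z, XY-mask fill 13/36): 45 voxels remain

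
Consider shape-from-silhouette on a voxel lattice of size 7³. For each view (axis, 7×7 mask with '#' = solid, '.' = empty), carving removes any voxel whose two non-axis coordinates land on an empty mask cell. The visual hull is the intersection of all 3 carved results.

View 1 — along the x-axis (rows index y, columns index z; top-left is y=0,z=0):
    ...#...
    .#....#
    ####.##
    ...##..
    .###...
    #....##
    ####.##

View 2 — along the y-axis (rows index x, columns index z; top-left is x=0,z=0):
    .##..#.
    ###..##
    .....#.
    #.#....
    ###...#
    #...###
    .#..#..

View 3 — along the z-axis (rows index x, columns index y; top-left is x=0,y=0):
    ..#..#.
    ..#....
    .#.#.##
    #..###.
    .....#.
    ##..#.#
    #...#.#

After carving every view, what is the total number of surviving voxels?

initial block: 7^3 = 343
V1 x: intersect with YZ mask (23 set) -- 161 left
V2 y: intersect with XZ mask (21 set) -- 66 left
V3 z: intersect with XY mask (19 set) -- 21 left

voxel count = 21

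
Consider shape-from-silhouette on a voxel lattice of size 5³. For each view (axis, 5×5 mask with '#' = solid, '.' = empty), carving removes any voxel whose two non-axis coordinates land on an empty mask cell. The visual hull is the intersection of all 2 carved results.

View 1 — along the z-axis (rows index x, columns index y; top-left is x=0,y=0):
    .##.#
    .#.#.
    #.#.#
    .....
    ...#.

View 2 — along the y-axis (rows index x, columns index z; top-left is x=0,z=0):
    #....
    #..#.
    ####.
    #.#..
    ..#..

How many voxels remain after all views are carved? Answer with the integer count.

remaining voxels: 20

full grid |V| = 125
[1] z-view keeps 9 columns → grid now 45
[2] y-view keeps 10 columns → grid now 20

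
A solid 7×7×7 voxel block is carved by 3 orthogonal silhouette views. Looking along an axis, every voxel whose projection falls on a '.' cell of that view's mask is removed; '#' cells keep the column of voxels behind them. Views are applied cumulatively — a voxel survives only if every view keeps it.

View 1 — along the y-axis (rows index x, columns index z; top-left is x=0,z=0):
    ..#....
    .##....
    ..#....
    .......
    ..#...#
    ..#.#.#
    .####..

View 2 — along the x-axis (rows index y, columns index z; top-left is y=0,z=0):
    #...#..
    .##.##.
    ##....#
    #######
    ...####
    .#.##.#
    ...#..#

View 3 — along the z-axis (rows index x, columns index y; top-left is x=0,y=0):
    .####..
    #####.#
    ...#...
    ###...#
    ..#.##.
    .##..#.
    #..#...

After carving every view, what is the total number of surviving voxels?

before carving: 343 voxels (7×7×7)
  1. axis=1 (XZ plane), |mask|=13  ⇒  voxels=91
  2. axis=0 (YZ plane), |mask|=26  ⇒  voxels=44
  3. axis=2 (XY plane), |mask|=23  ⇒  voxels=21

voxel count = 21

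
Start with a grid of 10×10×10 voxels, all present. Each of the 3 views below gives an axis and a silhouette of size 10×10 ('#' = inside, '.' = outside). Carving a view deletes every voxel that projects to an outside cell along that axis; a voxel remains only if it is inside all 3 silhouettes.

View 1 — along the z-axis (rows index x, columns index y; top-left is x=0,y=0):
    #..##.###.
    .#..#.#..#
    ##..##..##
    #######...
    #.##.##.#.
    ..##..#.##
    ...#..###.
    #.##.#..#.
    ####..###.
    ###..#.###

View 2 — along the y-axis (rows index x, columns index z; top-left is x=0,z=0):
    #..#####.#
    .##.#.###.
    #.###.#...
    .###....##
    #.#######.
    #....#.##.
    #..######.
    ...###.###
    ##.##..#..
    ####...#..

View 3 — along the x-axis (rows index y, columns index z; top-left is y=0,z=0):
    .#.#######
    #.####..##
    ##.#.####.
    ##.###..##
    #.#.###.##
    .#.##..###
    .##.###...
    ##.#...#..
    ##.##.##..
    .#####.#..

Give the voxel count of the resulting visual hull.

initial block: 10^3 = 1000
[1] z-view keeps 57 columns → grid now 570
[2] y-view keeps 58 columns → grid now 327
[3] x-view keeps 63 columns → grid now 218

218 voxels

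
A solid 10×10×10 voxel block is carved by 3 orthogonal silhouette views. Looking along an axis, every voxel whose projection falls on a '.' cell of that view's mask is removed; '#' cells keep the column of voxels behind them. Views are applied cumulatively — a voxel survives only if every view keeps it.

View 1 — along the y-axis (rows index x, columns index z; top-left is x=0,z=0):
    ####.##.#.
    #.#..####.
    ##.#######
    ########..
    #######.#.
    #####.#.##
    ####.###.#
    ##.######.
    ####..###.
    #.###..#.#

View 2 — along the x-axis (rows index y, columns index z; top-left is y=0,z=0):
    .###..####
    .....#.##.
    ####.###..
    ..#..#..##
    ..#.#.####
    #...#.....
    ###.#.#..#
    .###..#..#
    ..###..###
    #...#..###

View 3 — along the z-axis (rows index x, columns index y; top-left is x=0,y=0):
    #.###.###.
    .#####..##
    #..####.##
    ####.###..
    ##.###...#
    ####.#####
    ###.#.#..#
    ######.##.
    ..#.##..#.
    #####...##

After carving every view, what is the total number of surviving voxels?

initial block: 10^3 = 1000
  1. axis=1 (XZ plane), |mask|=75  ⇒  voxels=750
  2. axis=0 (YZ plane), |mask|=51  ⇒  voxels=372
  3. axis=2 (XY plane), |mask|=68  ⇒  voxels=259

remaining voxels: 259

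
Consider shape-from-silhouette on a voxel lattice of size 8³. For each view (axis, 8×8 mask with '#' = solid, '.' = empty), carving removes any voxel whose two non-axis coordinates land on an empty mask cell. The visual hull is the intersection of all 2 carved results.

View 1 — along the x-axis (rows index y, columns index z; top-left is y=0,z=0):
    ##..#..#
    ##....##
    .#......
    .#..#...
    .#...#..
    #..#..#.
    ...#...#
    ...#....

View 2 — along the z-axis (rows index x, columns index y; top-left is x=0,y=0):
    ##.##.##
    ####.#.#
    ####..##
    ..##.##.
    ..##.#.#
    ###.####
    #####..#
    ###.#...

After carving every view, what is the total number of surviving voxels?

before carving: 512 voxels (8×8×8)
V1 x: intersect with YZ mask (19 set) -- 152 left
V2 z: intersect with XY mask (43 set) -- 101 left

voxel count = 101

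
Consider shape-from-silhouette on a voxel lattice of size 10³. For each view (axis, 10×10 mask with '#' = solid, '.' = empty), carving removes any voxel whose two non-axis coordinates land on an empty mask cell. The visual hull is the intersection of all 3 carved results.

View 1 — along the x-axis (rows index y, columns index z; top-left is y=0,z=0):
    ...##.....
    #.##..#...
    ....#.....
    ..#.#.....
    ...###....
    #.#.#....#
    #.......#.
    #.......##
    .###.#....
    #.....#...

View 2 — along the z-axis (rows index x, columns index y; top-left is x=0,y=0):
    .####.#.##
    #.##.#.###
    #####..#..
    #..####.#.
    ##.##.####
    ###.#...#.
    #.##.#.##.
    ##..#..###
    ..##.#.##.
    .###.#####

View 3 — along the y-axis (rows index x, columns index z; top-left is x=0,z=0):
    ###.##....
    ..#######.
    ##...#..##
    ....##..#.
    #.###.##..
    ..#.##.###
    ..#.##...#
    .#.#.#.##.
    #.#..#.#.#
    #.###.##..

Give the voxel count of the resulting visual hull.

initial block: 10^3 = 1000
V1 x: intersect with YZ mask (27 set) -- 270 left
V2 z: intersect with XY mask (64 set) -- 174 left
V3 y: intersect with XZ mask (52 set) -- 101 left

remaining voxels: 101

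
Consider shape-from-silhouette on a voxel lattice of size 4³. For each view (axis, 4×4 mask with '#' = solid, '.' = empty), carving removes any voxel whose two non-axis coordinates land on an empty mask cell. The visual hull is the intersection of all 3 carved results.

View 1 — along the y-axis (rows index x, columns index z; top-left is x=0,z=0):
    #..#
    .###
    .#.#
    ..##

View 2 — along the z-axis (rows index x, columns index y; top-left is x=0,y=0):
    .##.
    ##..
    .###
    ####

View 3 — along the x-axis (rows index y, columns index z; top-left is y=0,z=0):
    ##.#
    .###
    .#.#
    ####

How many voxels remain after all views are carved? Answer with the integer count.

initial block: 4^3 = 64
carve view 1 (along y, XZ-mask fill 9/16): 36 voxels remain
carve view 2 (along z, XY-mask fill 11/16): 24 voxels remain
carve view 3 (along x, YZ-mask fill 12/16): 19 voxels remain

19 voxels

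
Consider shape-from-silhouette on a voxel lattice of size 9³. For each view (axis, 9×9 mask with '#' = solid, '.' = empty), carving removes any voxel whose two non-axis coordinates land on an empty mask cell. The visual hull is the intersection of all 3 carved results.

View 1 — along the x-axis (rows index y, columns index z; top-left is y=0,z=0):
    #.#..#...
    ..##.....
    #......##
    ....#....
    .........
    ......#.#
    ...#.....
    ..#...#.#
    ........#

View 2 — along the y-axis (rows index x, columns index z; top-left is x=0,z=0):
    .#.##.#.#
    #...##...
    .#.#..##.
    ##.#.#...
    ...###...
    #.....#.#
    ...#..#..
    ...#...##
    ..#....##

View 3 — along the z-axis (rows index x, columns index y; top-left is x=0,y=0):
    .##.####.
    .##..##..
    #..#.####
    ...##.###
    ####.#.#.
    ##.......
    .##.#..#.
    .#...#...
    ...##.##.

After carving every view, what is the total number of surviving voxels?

22 voxels

initial block: 9^3 = 729
carve view 1 (along x, YZ-mask fill 16/81): 144 voxels remain
carve view 2 (along y, XZ-mask fill 30/81): 54 voxels remain
carve view 3 (along z, XY-mask fill 39/81): 22 voxels remain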